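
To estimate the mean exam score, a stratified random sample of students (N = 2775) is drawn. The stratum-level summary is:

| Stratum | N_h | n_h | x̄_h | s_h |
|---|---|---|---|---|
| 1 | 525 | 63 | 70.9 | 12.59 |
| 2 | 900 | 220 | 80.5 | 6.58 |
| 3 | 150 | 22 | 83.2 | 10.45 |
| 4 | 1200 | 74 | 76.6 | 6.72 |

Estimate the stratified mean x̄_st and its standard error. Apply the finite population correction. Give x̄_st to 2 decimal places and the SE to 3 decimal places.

x̄_st = Σ W_h x̄_h = (525·70.9 + 900·80.5 + 150·83.2 + 1200·76.6)/2775 = 77.14324
V̂(x̄_st) = Σ W_h² (1 − n_h/N_h) s_h²/n_h, with W_h = N_h/N and N = 2775:
  stratum 1: (525/2775)²·(1 − 63/525)·12.59²/63 = 0.0792476
  stratum 2: (900/2775)²·(1 − 220/900)·6.58²/220 = 0.0156406
  stratum 3: (150/2775)²·(1 − 22/150)·10.45²/22 = 0.0123761
  stratum 4: (1200/2775)²·(1 − 74/1200)·6.72²/74 = 0.107078
V̂(x̄_st) = 0.214342
SE(x̄_st) = √0.214342 = 0.462971

x̄_st ≈ 77.14, SE ≈ 0.463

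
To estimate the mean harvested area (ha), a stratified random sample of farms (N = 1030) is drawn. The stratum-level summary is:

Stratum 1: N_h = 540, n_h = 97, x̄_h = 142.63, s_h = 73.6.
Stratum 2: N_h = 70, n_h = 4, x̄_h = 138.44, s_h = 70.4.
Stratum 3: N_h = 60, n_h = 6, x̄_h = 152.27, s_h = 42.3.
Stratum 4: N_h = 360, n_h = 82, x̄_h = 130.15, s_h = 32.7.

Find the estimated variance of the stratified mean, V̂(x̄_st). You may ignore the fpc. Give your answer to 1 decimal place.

V̂(x̄_st) ≈ 23.7

V̂(x̄_st) = Σ W_h² s_h²/n_h, with W_h = N_h/N and N = 1030:
  stratum 1: (540/1030)²·73.6²/97 = 15.3496
  stratum 2: (70/1030)²·70.4²/4 = 5.72278
  stratum 3: (60/1030)²·42.3²/6 = 1.01195
  stratum 4: (360/1030)²·32.7²/82 = 1.59299
V̂(x̄_st) = 23.6773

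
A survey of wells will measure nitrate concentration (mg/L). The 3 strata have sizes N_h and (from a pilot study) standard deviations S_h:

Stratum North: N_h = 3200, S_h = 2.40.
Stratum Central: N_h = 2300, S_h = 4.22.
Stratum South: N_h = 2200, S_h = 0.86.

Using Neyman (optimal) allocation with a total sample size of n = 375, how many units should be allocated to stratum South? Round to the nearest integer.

Neyman allocation: n_h = n · N_h S_h / Σ N_i S_i, with n = 375.
  stratum North: N_h·S_h = 3200·2.40 = 7680.00
  stratum Central: N_h·S_h = 2300·4.22 = 9706.00
  stratum South: N_h·S_h = 2200·0.86 = 1892.00
Σ N_h S_h = 19278.00
n for stratum South = 375·1892.00/19278.00 = 36.804 → 37

37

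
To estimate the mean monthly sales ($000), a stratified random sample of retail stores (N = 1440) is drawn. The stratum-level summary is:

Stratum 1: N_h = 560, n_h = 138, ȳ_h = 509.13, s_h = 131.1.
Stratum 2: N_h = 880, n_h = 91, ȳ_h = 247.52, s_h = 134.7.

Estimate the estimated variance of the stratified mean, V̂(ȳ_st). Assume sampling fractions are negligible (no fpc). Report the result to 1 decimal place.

V̂(ȳ_st) = Σ W_h² s_h²/n_h, with W_h = N_h/N and N = 1440:
  stratum 1: (560/1440)²·131.1²/138 = 18.8355
  stratum 2: (880/1440)²·134.7²/91 = 74.4619
V̂(ȳ_st) = 93.2974

V̂(ȳ_st) ≈ 93.3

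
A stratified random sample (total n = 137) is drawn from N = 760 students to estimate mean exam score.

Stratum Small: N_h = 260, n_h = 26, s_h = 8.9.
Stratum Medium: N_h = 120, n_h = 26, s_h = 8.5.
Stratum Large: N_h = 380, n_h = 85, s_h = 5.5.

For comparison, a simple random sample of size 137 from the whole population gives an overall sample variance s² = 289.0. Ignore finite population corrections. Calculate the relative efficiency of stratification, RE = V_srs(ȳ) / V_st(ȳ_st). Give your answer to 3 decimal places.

V̂(ȳ_st) = Σ W_h² s_h²/n_h, with W_h = N_h/N and N = 760:
  stratum Small: (260/760)²·8.9²/26 = 0.356555
  stratum Medium: (120/760)²·8.5²/26 = 0.0692787
  stratum Large: (380/760)²·5.5²/85 = 0.0889706
V_st = 0.514804
V_srs = s²/n = 289.0/137 = 2.10949
Relative efficiency = V_srs / V_st = 2.10949/0.514804 = 4.0977

RE ≈ 4.098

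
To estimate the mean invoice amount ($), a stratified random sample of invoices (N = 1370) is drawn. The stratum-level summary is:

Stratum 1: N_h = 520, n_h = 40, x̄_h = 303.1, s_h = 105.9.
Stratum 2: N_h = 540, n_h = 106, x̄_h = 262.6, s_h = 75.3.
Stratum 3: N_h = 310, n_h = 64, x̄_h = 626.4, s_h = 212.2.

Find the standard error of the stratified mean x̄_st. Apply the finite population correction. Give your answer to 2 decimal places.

V̂(x̄_st) = Σ W_h² (1 − n_h/N_h) s_h²/n_h, with W_h = N_h/N and N = 1370:
  stratum 1: (520/1370)²·(1 − 40/520)·105.9²/40 = 37.2851
  stratum 2: (540/1370)²·(1 − 106/540)·75.3²/106 = 6.67923
  stratum 3: (310/1370)²·(1 − 64/310)·212.2²/64 = 28.5869
V̂(x̄_st) = 72.5512
SE(x̄_st) = √72.5512 = 8.5177

SE(x̄_st) ≈ 8.52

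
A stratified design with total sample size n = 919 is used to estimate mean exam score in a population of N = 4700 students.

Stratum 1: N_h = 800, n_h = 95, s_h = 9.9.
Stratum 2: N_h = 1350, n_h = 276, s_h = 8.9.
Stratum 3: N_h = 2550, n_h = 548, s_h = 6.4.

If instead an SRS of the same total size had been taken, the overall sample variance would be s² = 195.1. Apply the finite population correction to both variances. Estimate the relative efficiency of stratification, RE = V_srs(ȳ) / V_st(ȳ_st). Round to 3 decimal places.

RE ≈ 2.735

V̂(ȳ_st) = Σ W_h² (1 − n_h/N_h) s_h²/n_h, with W_h = N_h/N and N = 4700:
  stratum 1: (800/4700)²·(1 − 95/800)·9.9²/95 = 0.0263409
  stratum 2: (1350/4700)²·(1 − 276/1350)·8.9²/276 = 0.0188371
  stratum 3: (2550/4700)²·(1 − 548/2550)·6.4²/548 = 0.0172738
V_st = 0.0624517
V_srs = (1 − 919/4700)·195.1/919 = 0.170785
Relative efficiency = V_srs / V_st = 0.170785/0.0624517 = 2.7347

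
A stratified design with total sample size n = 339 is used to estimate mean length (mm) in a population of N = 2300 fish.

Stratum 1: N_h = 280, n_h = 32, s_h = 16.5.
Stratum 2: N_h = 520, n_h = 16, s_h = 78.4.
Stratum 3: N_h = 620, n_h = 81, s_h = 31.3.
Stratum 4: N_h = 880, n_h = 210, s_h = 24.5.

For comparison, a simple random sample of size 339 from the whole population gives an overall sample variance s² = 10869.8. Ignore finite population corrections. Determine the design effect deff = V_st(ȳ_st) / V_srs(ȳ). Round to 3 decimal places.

V̂(ȳ_st) = Σ W_h² s_h²/n_h, with W_h = N_h/N and N = 2300:
  stratum 1: (280/2300)²·16.5²/32 = 0.126089
  stratum 2: (520/2300)²·78.4²/16 = 19.6365
  stratum 3: (620/2300)²·31.3²/81 = 0.878884
  stratum 4: (880/2300)²·24.5²/210 = 0.41843
V_st = 21.0599
V_srs = s²/n = 10869.8/339 = 32.0643
deff = V_st / V_srs = 21.0599/32.0643 = 0.6568

deff ≈ 0.657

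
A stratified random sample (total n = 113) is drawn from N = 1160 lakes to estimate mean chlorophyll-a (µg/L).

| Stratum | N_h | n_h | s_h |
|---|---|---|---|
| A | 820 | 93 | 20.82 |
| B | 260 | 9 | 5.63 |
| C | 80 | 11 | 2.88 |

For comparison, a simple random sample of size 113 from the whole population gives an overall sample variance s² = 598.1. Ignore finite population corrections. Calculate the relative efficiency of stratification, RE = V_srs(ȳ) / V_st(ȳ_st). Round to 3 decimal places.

RE ≈ 2.109

V̂(ȳ_st) = Σ W_h² s_h²/n_h, with W_h = N_h/N and N = 1160:
  stratum A: (820/1160)²·20.82²/93 = 2.32911
  stratum B: (260/1160)²·5.63²/9 = 0.176931
  stratum C: (80/1160)²·2.88²/11 = 0.00358638
V_st = 2.50963
V_srs = s²/n = 598.1/113 = 5.29292
Relative efficiency = V_srs / V_st = 5.29292/2.50963 = 2.1090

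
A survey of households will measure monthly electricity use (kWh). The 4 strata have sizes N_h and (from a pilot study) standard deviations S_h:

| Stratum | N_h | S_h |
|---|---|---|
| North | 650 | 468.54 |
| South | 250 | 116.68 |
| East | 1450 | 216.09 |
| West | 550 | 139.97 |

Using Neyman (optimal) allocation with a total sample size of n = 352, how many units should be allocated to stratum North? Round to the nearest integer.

Neyman allocation: n_h = n · N_h S_h / Σ N_i S_i, with n = 352.
  stratum North: N_h·S_h = 650·468.54 = 304551.00
  stratum South: N_h·S_h = 250·116.68 = 29170.00
  stratum East: N_h·S_h = 1450·216.09 = 313330.50
  stratum West: N_h·S_h = 550·139.97 = 76983.50
Σ N_h S_h = 724035.00
n for stratum North = 352·304551.00/724035.00 = 148.062 → 148

148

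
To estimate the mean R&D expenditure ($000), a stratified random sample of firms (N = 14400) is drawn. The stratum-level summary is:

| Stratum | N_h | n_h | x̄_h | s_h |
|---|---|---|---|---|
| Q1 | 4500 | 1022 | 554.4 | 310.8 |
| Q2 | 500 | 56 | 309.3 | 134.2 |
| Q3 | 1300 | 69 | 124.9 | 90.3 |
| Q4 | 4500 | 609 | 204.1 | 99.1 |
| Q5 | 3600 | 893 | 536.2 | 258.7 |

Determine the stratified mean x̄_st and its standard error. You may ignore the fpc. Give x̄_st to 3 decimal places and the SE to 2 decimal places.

x̄_st ≈ 393.097, SE ≈ 4.10

x̄_st = Σ W_h x̄_h = (4500·554.4 + 500·309.3 + 1300·124.9 + 4500·204.1 + 3600·536.2)/14400 = 393.09653
V̂(x̄_st) = Σ W_h² s_h²/n_h, with W_h = N_h/N and N = 14400:
  stratum Q1: (4500/14400)²·310.8²/1022 = 9.2302
  stratum Q2: (500/14400)²·134.2²/56 = 0.387732
  stratum Q3: (1300/14400)²·90.3²/69 = 0.963137
  stratum Q4: (4500/14400)²·99.1²/609 = 1.57482
  stratum Q5: (3600/14400)²·258.7²/893 = 4.68405
V̂(x̄_st) = 16.8399
SE(x̄_st) = √16.8399 = 4.10365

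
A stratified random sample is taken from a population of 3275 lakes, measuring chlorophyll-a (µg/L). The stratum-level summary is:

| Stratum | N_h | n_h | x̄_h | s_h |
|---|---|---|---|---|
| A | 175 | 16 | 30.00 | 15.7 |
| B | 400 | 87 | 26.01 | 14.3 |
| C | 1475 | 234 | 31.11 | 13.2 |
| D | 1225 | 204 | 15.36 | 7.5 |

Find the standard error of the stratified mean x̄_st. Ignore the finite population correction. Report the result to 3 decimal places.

SE(x̄_st) ≈ 0.518

V̂(x̄_st) = Σ W_h² s_h²/n_h, with W_h = N_h/N and N = 3275:
  stratum A: (175/3275)²·15.7²/16 = 0.0439879
  stratum B: (400/3275)²·14.3²/87 = 0.0350631
  stratum C: (1475/3275)²·13.2²/234 = 0.151041
  stratum D: (1225/3275)²·7.5²/204 = 0.0385782
V̂(x̄_st) = 0.26867
SE(x̄_st) = √0.26867 = 0.518334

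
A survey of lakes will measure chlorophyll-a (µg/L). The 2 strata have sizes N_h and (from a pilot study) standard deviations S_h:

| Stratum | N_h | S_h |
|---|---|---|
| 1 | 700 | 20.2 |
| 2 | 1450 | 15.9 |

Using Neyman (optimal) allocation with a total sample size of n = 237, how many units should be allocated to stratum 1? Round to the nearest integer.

Neyman allocation: n_h = n · N_h S_h / Σ N_i S_i, with n = 237.
  stratum 1: N_h·S_h = 700·20.2 = 14140.00
  stratum 2: N_h·S_h = 1450·15.9 = 23055.00
Σ N_h S_h = 37195.00
n for stratum 1 = 237·14140.00/37195.00 = 90.098 → 90

90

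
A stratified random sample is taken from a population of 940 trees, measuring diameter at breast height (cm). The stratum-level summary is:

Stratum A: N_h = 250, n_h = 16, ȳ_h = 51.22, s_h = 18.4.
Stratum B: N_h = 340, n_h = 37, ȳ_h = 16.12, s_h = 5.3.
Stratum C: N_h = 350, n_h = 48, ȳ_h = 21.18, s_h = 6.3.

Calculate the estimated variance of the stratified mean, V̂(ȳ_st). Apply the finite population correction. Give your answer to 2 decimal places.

V̂(ȳ_st) = Σ W_h² (1 − n_h/N_h) s_h²/n_h, with W_h = N_h/N and N = 940:
  stratum A: (250/940)²·(1 − 16/250)·18.4²/16 = 1.40093
  stratum B: (340/940)²·(1 − 37/340)·5.3²/37 = 0.0885148
  stratum C: (350/940)²·(1 − 48/350)·6.3²/48 = 0.0989143
V̂(ȳ_st) = 1.58836

V̂(ȳ_st) ≈ 1.59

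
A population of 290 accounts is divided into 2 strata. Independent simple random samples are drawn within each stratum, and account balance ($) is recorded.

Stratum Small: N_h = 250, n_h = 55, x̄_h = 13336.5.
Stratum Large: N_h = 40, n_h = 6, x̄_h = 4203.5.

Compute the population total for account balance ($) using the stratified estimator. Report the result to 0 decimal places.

τ̂_st ≈ 3502265

τ̂_st = Σ N_h x̄_h = 250·13336.5 + 40·4203.5 = 3502265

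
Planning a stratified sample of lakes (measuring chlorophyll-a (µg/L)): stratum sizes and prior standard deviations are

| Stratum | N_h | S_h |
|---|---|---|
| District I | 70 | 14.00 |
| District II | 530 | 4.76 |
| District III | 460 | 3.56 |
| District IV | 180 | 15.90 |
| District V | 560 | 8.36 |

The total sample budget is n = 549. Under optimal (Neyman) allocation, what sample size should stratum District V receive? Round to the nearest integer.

Neyman allocation: n_h = n · N_h S_h / Σ N_i S_i, with n = 549.
  stratum District I: N_h·S_h = 70·14.00 = 980.00
  stratum District II: N_h·S_h = 530·4.76 = 2522.80
  stratum District III: N_h·S_h = 460·3.56 = 1637.60
  stratum District IV: N_h·S_h = 180·15.90 = 2862.00
  stratum District V: N_h·S_h = 560·8.36 = 4681.60
Σ N_h S_h = 12684.00
n for stratum District V = 549·4681.60/12684.00 = 202.633 → 203

203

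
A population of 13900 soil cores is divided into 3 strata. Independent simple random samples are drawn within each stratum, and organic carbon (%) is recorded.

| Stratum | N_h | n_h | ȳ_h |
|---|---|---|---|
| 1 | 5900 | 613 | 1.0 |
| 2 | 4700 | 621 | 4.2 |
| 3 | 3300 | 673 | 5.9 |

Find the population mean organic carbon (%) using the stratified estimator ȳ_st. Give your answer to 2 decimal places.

ȳ_st ≈ 3.25

N = Σ N_h = 13900. Stratum weights W_h = N_h/N.
ȳ_st = (5900·1.0 + 4700·4.2 + 3300·5.9) / 13900 = 3.2453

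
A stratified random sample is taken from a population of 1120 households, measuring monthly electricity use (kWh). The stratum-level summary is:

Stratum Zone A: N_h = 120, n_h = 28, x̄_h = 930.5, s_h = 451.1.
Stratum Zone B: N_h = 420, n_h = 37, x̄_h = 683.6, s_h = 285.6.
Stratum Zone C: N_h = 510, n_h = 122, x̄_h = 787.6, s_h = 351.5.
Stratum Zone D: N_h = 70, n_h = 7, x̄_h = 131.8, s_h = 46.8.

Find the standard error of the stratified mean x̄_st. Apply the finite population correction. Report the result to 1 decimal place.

SE(x̄_st) ≈ 22.5

V̂(x̄_st) = Σ W_h² (1 − n_h/N_h) s_h²/n_h, with W_h = N_h/N and N = 1120:
  stratum Zone A: (120/1120)²·(1 − 28/120)·451.1²/28 = 63.9618
  stratum Zone B: (420/1120)²·(1 − 37/420)·285.6²/37 = 282.701
  stratum Zone C: (510/1120)²·(1 − 122/510)·351.5²/122 = 159.756
  stratum Zone D: (70/1120)²·(1 − 7/70)·46.8²/7 = 1.10001
V̂(x̄_st) = 507.518
SE(x̄_st) = √507.518 = 22.5282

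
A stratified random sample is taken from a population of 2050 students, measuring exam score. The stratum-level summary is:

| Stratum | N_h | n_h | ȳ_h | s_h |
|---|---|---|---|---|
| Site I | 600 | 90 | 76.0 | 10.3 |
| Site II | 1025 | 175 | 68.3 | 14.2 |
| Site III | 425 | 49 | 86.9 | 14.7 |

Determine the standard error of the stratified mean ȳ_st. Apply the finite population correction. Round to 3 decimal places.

V̂(ȳ_st) = Σ W_h² (1 − n_h/N_h) s_h²/n_h, with W_h = N_h/N and N = 2050:
  stratum Site I: (600/2050)²·(1 − 90/600)·10.3²/90 = 0.0858313
  stratum Site II: (1025/2050)²·(1 − 175/1025)·14.2²/175 = 0.238877
  stratum Site III: (425/2050)²·(1 − 49/425)·14.7²/49 = 0.16769
V̂(ȳ_st) = 0.492398
SE(ȳ_st) = √0.492398 = 0.701711

SE(ȳ_st) ≈ 0.702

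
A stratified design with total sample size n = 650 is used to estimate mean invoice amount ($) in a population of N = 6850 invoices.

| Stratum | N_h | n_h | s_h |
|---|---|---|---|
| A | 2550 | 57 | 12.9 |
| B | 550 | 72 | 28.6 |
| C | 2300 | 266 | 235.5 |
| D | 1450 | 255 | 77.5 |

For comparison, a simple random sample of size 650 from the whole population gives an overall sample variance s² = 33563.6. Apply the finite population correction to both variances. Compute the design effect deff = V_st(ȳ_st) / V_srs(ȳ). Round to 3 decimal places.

V̂(ȳ_st) = Σ W_h² (1 − n_h/N_h) s_h²/n_h, with W_h = N_h/N and N = 6850:
  stratum A: (2550/6850)²·(1 − 57/2550)·12.9²/57 = 0.395536
  stratum B: (550/6850)²·(1 − 72/550)·28.6²/72 = 0.0636516
  stratum C: (2300/6850)²·(1 − 266/2300)·235.5²/266 = 20.7873
  stratum D: (1450/6850)²·(1 − 255/1450)·77.5²/255 = 0.869797
V_st = 22.1163
V_srs = (1 − 650/6850)·33563.6/650 = 46.7365
deff = V_st / V_srs = 22.1163/46.7365 = 0.4732

deff ≈ 0.473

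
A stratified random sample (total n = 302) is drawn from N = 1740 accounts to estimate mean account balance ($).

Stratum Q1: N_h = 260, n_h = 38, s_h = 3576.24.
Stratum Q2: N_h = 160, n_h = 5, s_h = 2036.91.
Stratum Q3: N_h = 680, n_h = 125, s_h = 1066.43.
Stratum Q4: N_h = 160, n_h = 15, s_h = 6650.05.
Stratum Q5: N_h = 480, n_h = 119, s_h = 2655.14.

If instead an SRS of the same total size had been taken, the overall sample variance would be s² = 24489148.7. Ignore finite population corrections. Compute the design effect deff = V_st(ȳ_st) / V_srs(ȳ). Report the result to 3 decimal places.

V̂(ȳ_st) = Σ W_h² s_h²/n_h, with W_h = N_h/N and N = 1740:
  stratum Q1: (260/1740)²·3576.24²/38 = 7514.81
  stratum Q2: (160/1740)²·2036.91²/5 = 7016.41
  stratum Q3: (680/1740)²·1066.43²/125 = 1389.55
  stratum Q4: (160/1740)²·6650.05²/15 = 24928.7
  stratum Q5: (480/1740)²·2655.14²/119 = 4508.29
V_st = 45357.8
V_srs = s²/n = 24489148.7/302 = 81089.9
deff = V_st / V_srs = 45357.8/81089.9 = 0.5594

deff ≈ 0.559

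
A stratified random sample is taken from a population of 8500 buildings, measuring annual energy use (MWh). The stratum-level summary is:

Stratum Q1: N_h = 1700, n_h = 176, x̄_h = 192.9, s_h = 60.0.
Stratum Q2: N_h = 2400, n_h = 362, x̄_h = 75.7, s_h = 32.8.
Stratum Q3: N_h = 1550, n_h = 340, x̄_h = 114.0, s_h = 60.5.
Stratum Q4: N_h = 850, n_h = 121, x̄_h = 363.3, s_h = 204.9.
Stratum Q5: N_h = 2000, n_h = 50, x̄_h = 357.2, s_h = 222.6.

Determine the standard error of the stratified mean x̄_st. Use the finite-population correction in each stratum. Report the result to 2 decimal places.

SE(x̄_st) ≈ 7.60

V̂(x̄_st) = Σ W_h² (1 − n_h/N_h) s_h²/n_h, with W_h = N_h/N and N = 8500:
  stratum Q1: (1700/8500)²·(1 − 176/1700)·60.0²/176 = 0.733476
  stratum Q2: (2400/8500)²·(1 − 362/2400)·32.8²/362 = 0.201195
  stratum Q3: (1550/8500)²·(1 − 340/1550)·60.5²/340 = 0.279454
  stratum Q4: (850/8500)²·(1 − 121/850)·204.9²/121 = 2.97582
  stratum Q5: (2000/8500)²·(1 − 50/2000)·222.6²/50 = 53.4942
V̂(x̄_st) = 57.6842
SE(x̄_st) = √57.6842 = 7.59501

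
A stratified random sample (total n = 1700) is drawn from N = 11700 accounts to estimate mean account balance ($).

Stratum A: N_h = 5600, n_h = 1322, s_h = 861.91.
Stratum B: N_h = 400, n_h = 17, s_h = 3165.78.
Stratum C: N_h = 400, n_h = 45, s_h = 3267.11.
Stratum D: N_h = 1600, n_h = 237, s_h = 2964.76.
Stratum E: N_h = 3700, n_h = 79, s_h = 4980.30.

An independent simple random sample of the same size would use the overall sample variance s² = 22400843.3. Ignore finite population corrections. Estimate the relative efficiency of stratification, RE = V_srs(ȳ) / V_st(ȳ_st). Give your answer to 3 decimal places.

V̂(ȳ_st) = Σ W_h² s_h²/n_h, with W_h = N_h/N and N = 11700:
  stratum A: (5600/11700)²·861.91²/1322 = 128.735
  stratum B: (400/11700)²·3165.78²/17 = 689.066
  stratum C: (400/11700)²·3267.11²/45 = 277.245
  stratum D: (1600/11700)²·2964.76²/237 = 693.584
  stratum E: (3700/11700)²·4980.30²/79 = 31399
V_st = 33187.6
V_srs = s²/n = 22400843.3/1700 = 13177
Relative efficiency = V_srs / V_st = 13177/33187.6 = 0.3970

RE ≈ 0.397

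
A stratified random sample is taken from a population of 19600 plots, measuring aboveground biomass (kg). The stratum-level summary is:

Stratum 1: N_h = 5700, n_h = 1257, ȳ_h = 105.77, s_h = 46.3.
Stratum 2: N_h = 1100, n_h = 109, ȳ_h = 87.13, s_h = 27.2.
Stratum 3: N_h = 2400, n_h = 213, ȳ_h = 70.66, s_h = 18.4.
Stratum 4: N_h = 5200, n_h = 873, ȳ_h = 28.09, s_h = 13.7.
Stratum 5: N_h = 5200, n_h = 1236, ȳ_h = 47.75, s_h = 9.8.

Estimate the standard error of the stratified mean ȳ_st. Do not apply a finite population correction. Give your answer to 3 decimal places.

V̂(ȳ_st) = Σ W_h² s_h²/n_h, with W_h = N_h/N and N = 19600:
  stratum 1: (5700/19600)²·46.3²/1257 = 0.144233
  stratum 2: (1100/19600)²·27.2²/109 = 0.0213789
  stratum 3: (2400/19600)²·18.4²/213 = 0.0238323
  stratum 4: (5200/19600)²·13.7²/873 = 0.0151329
  stratum 5: (5200/19600)²·9.8²/1236 = 0.00546926
V̂(ȳ_st) = 0.210046
SE(ȳ_st) = √0.210046 = 0.458308

SE(ȳ_st) ≈ 0.458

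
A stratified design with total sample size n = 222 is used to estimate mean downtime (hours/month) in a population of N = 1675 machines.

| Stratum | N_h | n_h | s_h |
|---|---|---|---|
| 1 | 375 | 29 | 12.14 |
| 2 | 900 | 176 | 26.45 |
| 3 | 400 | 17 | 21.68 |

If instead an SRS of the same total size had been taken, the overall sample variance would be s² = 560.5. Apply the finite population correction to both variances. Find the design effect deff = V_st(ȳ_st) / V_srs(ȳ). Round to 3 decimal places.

V̂(ȳ_st) = Σ W_h² (1 − n_h/N_h) s_h²/n_h, with W_h = N_h/N and N = 1675:
  stratum 1: (375/1675)²·(1 − 29/375)·12.14²/29 = 0.235027
  stratum 2: (900/1675)²·(1 − 176/900)·26.45²/176 = 0.923188
  stratum 3: (400/1675)²·(1 − 17/400)·21.68²/17 = 1.50973
V_st = 2.66794
V_srs = (1 − 222/1675)·560.5/222 = 2.19015
deff = V_st / V_srs = 2.66794/2.19015 = 1.2182

deff ≈ 1.218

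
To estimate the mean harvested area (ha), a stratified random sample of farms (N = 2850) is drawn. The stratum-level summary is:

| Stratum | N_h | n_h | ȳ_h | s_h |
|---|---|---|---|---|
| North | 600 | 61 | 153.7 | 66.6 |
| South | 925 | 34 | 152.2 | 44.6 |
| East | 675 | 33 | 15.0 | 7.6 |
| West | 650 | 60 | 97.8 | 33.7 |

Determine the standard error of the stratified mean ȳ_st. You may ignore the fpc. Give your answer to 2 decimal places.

SE(ȳ_st) ≈ 3.24

V̂(ȳ_st) = Σ W_h² s_h²/n_h, with W_h = N_h/N and N = 2850:
  stratum North: (600/2850)²·66.6²/61 = 3.22279
  stratum South: (925/2850)²·44.6²/34 = 6.16289
  stratum East: (675/2850)²·7.6²/33 = 0.0981818
  stratum West: (650/2850)²·33.7²/60 = 0.984568
V̂(ȳ_st) = 10.4684
SE(ȳ_st) = √10.4684 = 3.23549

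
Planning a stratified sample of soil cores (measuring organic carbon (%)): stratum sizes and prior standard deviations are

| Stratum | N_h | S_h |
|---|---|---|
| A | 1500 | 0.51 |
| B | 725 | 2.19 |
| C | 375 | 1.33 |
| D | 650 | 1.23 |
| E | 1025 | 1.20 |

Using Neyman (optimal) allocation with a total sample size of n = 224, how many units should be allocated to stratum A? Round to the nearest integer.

35

Neyman allocation: n_h = n · N_h S_h / Σ N_i S_i, with n = 224.
  stratum A: N_h·S_h = 1500·0.51 = 765.00
  stratum B: N_h·S_h = 725·2.19 = 1587.75
  stratum C: N_h·S_h = 375·1.33 = 498.75
  stratum D: N_h·S_h = 650·1.23 = 799.50
  stratum E: N_h·S_h = 1025·1.20 = 1230.00
Σ N_h S_h = 4881.00
n for stratum A = 224·765.00/4881.00 = 35.108 → 35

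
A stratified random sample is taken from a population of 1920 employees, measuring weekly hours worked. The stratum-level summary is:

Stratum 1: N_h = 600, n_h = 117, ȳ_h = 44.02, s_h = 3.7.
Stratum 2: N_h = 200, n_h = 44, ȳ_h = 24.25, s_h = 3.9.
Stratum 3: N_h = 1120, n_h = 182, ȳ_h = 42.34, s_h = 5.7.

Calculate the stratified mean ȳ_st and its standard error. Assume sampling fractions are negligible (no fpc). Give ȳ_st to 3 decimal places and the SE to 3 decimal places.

ȳ_st = Σ W_h ȳ_h = (600·44.02 + 200·24.25 + 1120·42.34)/1920 = 40.98063
V̂(ȳ_st) = Σ W_h² s_h²/n_h, with W_h = N_h/N and N = 1920:
  stratum 1: (600/1920)²·3.7²/117 = 0.0114266
  stratum 2: (200/1920)²·3.9²/44 = 0.00375089
  stratum 3: (1120/1920)²·5.7²/182 = 0.0607452
V̂(ȳ_st) = 0.0759227
SE(ȳ_st) = √0.0759227 = 0.275541

ȳ_st ≈ 40.981, SE ≈ 0.276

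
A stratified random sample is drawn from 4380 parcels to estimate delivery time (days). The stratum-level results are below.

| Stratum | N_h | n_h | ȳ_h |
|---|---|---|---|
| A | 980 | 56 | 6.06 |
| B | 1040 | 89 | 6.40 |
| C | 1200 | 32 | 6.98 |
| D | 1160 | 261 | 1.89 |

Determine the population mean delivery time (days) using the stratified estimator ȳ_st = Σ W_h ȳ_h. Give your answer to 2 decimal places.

ȳ_st ≈ 5.29

N = Σ N_h = 4380. Stratum weights W_h = N_h/N.
ȳ_st = (980·6.06 + 1040·6.40 + 1200·6.98 + 1160·1.89) / 4380 = 5.2884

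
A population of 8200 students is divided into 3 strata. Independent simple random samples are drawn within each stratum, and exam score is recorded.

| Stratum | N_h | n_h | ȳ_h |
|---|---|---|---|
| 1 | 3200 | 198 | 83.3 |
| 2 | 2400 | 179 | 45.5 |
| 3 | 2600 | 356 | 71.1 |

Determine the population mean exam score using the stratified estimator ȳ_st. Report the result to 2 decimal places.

ȳ_st ≈ 68.37

N = Σ N_h = 8200. Stratum weights W_h = N_h/N.
ȳ_st = (3200·83.3 + 2400·45.5 + 2600·71.1) / 8200 = 68.3683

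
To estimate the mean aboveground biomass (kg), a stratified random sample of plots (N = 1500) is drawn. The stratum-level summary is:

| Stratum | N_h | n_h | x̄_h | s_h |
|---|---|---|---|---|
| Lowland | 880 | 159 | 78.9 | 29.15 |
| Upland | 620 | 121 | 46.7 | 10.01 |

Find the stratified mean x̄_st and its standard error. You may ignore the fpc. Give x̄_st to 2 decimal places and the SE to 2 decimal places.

x̄_st ≈ 65.59, SE ≈ 1.41

x̄_st = Σ W_h x̄_h = (880·78.9 + 620·46.7)/1500 = 65.59067
V̂(x̄_st) = Σ W_h² s_h²/n_h, with W_h = N_h/N and N = 1500:
  stratum Lowland: (880/1500)²·29.15²/159 = 1.83934
  stratum Upland: (620/1500)²·10.01²/121 = 0.141476
V̂(x̄_st) = 1.98082
SE(x̄_st) = √1.98082 = 1.40742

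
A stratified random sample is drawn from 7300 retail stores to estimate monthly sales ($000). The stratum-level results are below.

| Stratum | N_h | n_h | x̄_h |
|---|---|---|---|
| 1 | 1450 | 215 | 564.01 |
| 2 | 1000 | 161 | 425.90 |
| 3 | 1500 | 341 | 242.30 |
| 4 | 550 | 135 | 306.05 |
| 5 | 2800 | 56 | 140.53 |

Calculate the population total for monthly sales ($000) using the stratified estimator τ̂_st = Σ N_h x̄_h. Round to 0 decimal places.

τ̂_st = Σ N_h x̄_h = 1450·564.01 + 1000·425.90 + 1500·242.30 + 550·306.05 + 2800·140.53 = 2168976

τ̂_st ≈ 2168976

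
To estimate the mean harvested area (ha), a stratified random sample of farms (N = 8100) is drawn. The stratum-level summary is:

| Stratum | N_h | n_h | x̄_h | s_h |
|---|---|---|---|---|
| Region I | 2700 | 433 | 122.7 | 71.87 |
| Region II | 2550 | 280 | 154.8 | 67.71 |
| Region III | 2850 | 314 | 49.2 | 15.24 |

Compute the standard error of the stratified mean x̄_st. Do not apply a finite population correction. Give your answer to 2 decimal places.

SE(x̄_st) ≈ 1.74

V̂(x̄_st) = Σ W_h² s_h²/n_h, with W_h = N_h/N and N = 8100:
  stratum Region I: (2700/8100)²·71.87²/433 = 1.32545
  stratum Region II: (2550/8100)²·67.71²/280 = 1.62277
  stratum Region III: (2850/8100)²·15.24²/314 = 0.0915714
V̂(x̄_st) = 3.0398
SE(x̄_st) = √3.0398 = 1.7435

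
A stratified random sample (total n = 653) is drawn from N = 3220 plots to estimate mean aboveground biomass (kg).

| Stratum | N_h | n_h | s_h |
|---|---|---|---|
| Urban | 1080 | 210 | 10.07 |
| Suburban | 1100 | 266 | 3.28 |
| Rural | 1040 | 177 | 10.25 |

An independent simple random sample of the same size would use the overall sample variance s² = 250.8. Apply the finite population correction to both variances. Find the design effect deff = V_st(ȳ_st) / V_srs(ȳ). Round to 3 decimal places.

deff ≈ 0.322

V̂(ȳ_st) = Σ W_h² (1 − n_h/N_h) s_h²/n_h, with W_h = N_h/N and N = 3220:
  stratum Urban: (1080/3220)²·(1 − 210/1080)·10.07²/210 = 0.0437594
  stratum Suburban: (1100/3220)²·(1 − 266/1100)·3.28²/266 = 0.0035786
  stratum Rural: (1040/3220)²·(1 − 177/1040)·10.25²/177 = 0.0513815
V_st = 0.0987195
V_srs = (1 − 653/3220)·250.8/653 = 0.306185
deff = V_st / V_srs = 0.0987195/0.306185 = 0.3224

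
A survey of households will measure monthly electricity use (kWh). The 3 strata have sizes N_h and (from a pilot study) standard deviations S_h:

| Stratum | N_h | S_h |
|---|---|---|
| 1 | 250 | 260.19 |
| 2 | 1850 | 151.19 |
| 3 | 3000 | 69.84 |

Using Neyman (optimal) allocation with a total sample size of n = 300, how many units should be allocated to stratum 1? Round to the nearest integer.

35

Neyman allocation: n_h = n · N_h S_h / Σ N_i S_i, with n = 300.
  stratum 1: N_h·S_h = 250·260.19 = 65047.50
  stratum 2: N_h·S_h = 1850·151.19 = 279701.50
  stratum 3: N_h·S_h = 3000·69.84 = 209520.00
Σ N_h S_h = 554269.00
n for stratum 1 = 300·65047.50/554269.00 = 35.207 → 35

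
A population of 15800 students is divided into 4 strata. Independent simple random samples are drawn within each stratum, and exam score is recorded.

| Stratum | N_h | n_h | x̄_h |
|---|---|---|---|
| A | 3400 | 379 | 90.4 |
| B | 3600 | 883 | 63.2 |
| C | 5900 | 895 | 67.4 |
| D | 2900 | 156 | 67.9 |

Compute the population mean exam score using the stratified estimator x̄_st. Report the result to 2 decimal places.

N = Σ N_h = 15800. Stratum weights W_h = N_h/N.
x̄_st = (3400·90.4 + 3600·63.2 + 5900·67.4 + 2900·67.9) / 15800 = 71.4842

x̄_st ≈ 71.48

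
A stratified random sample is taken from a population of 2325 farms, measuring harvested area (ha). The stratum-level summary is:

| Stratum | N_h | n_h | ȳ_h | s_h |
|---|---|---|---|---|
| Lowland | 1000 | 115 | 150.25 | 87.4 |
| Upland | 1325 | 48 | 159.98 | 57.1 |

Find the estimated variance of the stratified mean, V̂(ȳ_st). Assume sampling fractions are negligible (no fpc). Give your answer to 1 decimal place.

V̂(ȳ_st) = Σ W_h² s_h²/n_h, with W_h = N_h/N and N = 2325:
  stratum Lowland: (1000/2325)²·87.4²/115 = 12.2879
  stratum Upland: (1325/2325)²·57.1²/48 = 22.0606
V̂(ȳ_st) = 34.3485

V̂(ȳ_st) ≈ 34.3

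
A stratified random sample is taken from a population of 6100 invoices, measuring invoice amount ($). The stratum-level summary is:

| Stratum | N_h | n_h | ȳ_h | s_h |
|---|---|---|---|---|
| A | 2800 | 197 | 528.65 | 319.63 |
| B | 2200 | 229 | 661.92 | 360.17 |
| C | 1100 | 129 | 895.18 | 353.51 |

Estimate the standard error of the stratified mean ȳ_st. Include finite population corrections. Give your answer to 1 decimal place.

SE(ȳ_st) ≈ 14.0

V̂(ȳ_st) = Σ W_h² (1 − n_h/N_h) s_h²/n_h, with W_h = N_h/N and N = 6100:
  stratum A: (2800/6100)²·(1 − 197/2800)·319.63²/197 = 101.578
  stratum B: (2200/6100)²·(1 − 229/2200)·360.17²/229 = 66.013
  stratum C: (1100/6100)²·(1 − 129/1100)·353.51²/129 = 27.8078
V̂(ȳ_st) = 195.399
SE(ȳ_st) = √195.399 = 13.9785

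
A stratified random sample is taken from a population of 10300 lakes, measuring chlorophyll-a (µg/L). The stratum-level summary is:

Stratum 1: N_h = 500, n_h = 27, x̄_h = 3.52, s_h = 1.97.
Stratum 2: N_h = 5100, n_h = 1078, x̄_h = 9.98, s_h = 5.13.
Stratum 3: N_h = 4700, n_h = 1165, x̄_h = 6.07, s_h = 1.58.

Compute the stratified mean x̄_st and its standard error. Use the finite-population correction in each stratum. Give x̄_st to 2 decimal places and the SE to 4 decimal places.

x̄_st = Σ W_h x̄_h = (500·3.52 + 5100·9.98 + 4700·6.07)/10300 = 7.88223
V̂(x̄_st) = Σ W_h² (1 − n_h/N_h) s_h²/n_h, with W_h = N_h/N and N = 10300:
  stratum 1: (500/10300)²·(1 − 27/500)·1.97²/27 = 0.000320424
  stratum 2: (5100/10300)²·(1 − 1078/5100)·5.13²/1078 = 0.00472013
  stratum 3: (4700/10300)²·(1 − 1165/4700)·1.58²/1165 = 0.000335584
V̂(x̄_st) = 0.00537614
SE(x̄_st) = √0.00537614 = 0.0733221

x̄_st ≈ 7.88, SE ≈ 0.0733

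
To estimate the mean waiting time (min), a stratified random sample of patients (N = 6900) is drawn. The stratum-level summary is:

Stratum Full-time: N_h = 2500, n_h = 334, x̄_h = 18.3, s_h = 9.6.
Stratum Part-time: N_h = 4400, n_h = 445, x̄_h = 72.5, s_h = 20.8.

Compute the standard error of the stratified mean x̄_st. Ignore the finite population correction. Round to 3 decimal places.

V̂(x̄_st) = Σ W_h² s_h²/n_h, with W_h = N_h/N and N = 6900:
  stratum Full-time: (2500/6900)²·9.6²/334 = 0.0362225
  stratum Part-time: (4400/6900)²·20.8²/445 = 0.395343
V̂(x̄_st) = 0.431565
SE(x̄_st) = √0.431565 = 0.656936

SE(x̄_st) ≈ 0.657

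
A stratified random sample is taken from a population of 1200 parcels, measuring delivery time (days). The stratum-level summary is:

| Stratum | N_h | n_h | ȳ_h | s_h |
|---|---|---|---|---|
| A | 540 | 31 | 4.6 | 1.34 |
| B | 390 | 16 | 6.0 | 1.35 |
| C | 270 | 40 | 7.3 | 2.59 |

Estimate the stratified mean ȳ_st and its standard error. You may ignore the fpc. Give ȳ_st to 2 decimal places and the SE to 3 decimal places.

ȳ_st ≈ 5.66, SE ≈ 0.180

ȳ_st = Σ W_h ȳ_h = (540·4.6 + 390·6.0 + 270·7.3)/1200 = 5.66250
V̂(ȳ_st) = Σ W_h² s_h²/n_h, with W_h = N_h/N and N = 1200:
  stratum A: (540/1200)²·1.34²/31 = 0.0117293
  stratum B: (390/1200)²·1.35²/16 = 0.0120313
  stratum C: (270/1200)²·2.59²/40 = 0.00848994
V̂(ȳ_st) = 0.0322506
SE(ȳ_st) = √0.0322506 = 0.179585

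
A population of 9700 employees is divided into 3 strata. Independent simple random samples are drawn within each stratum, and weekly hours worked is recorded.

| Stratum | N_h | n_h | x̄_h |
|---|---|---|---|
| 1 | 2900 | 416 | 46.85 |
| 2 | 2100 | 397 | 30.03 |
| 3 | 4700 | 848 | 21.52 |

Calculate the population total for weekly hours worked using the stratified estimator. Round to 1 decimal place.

τ̂_st ≈ 300072.0

τ̂_st = Σ N_h x̄_h = 2900·46.85 + 2100·30.03 + 4700·21.52 = 300072.0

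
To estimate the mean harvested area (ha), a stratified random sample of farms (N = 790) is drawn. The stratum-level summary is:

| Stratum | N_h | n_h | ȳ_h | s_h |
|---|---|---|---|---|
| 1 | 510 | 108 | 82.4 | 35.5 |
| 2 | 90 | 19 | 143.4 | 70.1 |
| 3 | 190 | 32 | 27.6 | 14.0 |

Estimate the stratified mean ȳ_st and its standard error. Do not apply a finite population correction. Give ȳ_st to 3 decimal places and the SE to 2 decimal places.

ȳ_st = Σ W_h ȳ_h = (510·82.4 + 90·143.4 + 190·27.6)/790 = 76.16962
V̂(ȳ_st) = Σ W_h² s_h²/n_h, with W_h = N_h/N and N = 790:
  stratum 1: (510/790)²·35.5²/108 = 4.86317
  stratum 2: (90/790)²·70.1²/19 = 3.35671
  stratum 3: (190/790)²·14.0²/32 = 0.35429
V̂(ȳ_st) = 8.57416
SE(ȳ_st) = √8.57416 = 2.92817

ȳ_st ≈ 76.170, SE ≈ 2.93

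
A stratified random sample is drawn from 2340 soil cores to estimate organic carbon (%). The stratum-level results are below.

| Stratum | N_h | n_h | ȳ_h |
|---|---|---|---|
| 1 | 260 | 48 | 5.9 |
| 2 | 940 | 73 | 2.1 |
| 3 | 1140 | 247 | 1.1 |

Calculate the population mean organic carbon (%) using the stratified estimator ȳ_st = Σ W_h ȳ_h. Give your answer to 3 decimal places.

ȳ_st ≈ 2.035

N = Σ N_h = 2340. Stratum weights W_h = N_h/N.
ȳ_st = (260·5.9 + 940·2.1 + 1140·1.1) / 2340 = 2.03504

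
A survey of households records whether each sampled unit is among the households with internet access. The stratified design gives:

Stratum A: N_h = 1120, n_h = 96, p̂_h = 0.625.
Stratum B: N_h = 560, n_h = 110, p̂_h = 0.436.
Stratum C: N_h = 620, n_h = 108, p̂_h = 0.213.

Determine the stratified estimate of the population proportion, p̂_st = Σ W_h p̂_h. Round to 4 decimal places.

N = 2300; stratum weights W_h = N_h/N.
p̂_st = Σ W_h p̂_h = (1120·0.625 + 560·0.436 + 620·0.213)/2300 = 0.46792

p̂_st ≈ 0.4679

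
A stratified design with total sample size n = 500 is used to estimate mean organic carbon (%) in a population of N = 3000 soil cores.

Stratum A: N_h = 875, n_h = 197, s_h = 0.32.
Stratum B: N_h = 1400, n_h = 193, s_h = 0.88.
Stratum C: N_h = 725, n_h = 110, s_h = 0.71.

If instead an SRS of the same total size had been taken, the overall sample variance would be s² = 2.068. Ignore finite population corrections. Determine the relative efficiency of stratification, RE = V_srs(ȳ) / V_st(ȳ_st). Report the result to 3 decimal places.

V̂(ȳ_st) = Σ W_h² s_h²/n_h, with W_h = N_h/N and N = 3000:
  stratum A: (875/3000)²·0.32²/197 = 4.42188e-05
  stratum B: (1400/3000)²·0.88²/193 = 0.000873819
  stratum C: (725/3000)²·0.71²/110 = 0.000267644
V_st = 0.00118568
V_srs = s²/n = 2.068/500 = 0.004136
Relative efficiency = V_srs / V_st = 0.004136/0.00118568 = 3.4883

RE ≈ 3.488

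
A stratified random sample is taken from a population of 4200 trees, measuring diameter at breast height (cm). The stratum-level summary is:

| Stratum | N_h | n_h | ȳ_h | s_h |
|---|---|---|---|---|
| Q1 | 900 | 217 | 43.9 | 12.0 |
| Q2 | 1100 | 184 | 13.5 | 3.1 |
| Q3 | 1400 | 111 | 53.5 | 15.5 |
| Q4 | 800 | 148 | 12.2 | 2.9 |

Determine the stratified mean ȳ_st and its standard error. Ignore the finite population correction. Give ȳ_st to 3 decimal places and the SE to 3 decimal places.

ȳ_st ≈ 33.100, SE ≈ 0.526

ȳ_st = Σ W_h ȳ_h = (900·43.9 + 1100·13.5 + 1400·53.5 + 800·12.2)/4200 = 33.10000
V̂(ȳ_st) = Σ W_h² s_h²/n_h, with W_h = N_h/N and N = 4200:
  stratum Q1: (900/4200)²·12.0²/217 = 0.0304712
  stratum Q2: (1100/4200)²·3.1²/184 = 0.00358255
  stratum Q3: (1400/4200)²·15.5²/111 = 0.24049
  stratum Q4: (800/4200)²·2.9²/148 = 0.00206165
V̂(ȳ_st) = 0.276606
SE(ȳ_st) = √0.276606 = 0.525933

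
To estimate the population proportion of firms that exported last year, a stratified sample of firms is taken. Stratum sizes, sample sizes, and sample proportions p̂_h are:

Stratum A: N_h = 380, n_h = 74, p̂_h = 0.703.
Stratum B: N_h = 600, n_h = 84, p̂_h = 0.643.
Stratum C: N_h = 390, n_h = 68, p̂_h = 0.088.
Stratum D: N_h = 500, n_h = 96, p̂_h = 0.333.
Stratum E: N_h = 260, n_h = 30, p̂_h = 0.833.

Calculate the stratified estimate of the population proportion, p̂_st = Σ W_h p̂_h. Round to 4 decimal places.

N = 2130; stratum weights W_h = N_h/N.
p̂_st = Σ W_h p̂_h = (380·0.703 + 600·0.643 + 390·0.088 + 500·0.333 + 260·0.833)/2130 = 0.50251

p̂_st ≈ 0.5025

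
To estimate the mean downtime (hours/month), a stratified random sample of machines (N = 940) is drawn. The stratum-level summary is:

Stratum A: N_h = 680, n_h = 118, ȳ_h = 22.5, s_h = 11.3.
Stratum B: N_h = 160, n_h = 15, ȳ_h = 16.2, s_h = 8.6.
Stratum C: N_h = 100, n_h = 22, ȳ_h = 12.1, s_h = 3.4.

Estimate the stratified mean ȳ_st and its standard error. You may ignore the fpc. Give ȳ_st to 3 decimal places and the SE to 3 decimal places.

ȳ_st = Σ W_h ȳ_h = (680·22.5 + 160·16.2 + 100·12.1)/940 = 20.32128
V̂(ȳ_st) = Σ W_h² s_h²/n_h, with W_h = N_h/N and N = 940:
  stratum A: (680/940)²·11.3²/118 = 0.566288
  stratum B: (160/940)²·8.6²/15 = 0.142853
  stratum C: (100/940)²·3.4²/22 = 0.00594675
V̂(ȳ_st) = 0.715087
SE(ȳ_st) = √0.715087 = 0.845628

ȳ_st ≈ 20.321, SE ≈ 0.846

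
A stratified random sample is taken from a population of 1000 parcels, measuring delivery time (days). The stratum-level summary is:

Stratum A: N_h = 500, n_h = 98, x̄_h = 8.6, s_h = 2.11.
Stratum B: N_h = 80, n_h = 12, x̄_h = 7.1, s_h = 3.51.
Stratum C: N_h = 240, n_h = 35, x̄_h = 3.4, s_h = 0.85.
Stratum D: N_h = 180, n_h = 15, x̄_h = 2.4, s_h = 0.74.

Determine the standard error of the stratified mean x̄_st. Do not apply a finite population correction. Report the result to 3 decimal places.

V̂(x̄_st) = Σ W_h² s_h²/n_h, with W_h = N_h/N and N = 1000:
  stratum A: (500/1000)²·2.11²/98 = 0.0113574
  stratum B: (80/1000)²·3.51²/12 = 0.00657072
  stratum C: (240/1000)²·0.85²/35 = 0.00118903
  stratum D: (180/1000)²·0.74²/15 = 0.00118282
V̂(x̄_st) = 0.0203
SE(x̄_st) = √0.0203 = 0.142478

SE(x̄_st) ≈ 0.142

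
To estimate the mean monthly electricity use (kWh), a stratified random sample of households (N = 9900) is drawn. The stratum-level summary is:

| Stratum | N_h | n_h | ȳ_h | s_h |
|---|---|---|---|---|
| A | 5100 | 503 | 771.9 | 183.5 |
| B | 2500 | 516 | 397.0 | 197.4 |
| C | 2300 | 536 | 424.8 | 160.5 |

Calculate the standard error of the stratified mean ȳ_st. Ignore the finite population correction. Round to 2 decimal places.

V̂(ȳ_st) = Σ W_h² s_h²/n_h, with W_h = N_h/N and N = 9900:
  stratum A: (5100/9900)²·183.5²/503 = 17.7654
  stratum B: (2500/9900)²·197.4²/516 = 4.81564
  stratum C: (2300/9900)²·160.5²/536 = 2.594
V̂(ȳ_st) = 25.175
SE(ȳ_st) = √25.175 = 5.01747

SE(ȳ_st) ≈ 5.02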